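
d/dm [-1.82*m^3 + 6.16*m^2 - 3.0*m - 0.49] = -5.46*m^2 + 12.32*m - 3.0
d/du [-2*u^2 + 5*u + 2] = 5 - 4*u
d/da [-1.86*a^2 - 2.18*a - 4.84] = -3.72*a - 2.18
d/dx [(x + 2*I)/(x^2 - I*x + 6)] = 1/(-x^2 + 6*I*x + 9)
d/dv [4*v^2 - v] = 8*v - 1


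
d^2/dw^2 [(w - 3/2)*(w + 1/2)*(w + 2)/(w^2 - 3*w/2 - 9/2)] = (88*w^3 + 468*w^2 + 486*w + 459)/(8*w^6 - 36*w^5 - 54*w^4 + 297*w^3 + 243*w^2 - 729*w - 729)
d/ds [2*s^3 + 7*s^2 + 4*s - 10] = 6*s^2 + 14*s + 4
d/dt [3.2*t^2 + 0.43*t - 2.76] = 6.4*t + 0.43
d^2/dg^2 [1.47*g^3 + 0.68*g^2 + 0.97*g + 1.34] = 8.82*g + 1.36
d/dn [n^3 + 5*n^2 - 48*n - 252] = 3*n^2 + 10*n - 48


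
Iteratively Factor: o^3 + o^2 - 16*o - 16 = (o + 1)*(o^2 - 16) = (o + 1)*(o + 4)*(o - 4)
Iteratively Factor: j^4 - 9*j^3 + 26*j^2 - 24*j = (j - 2)*(j^3 - 7*j^2 + 12*j) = (j - 4)*(j - 2)*(j^2 - 3*j) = (j - 4)*(j - 3)*(j - 2)*(j)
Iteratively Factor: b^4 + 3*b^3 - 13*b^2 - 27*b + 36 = (b - 1)*(b^3 + 4*b^2 - 9*b - 36) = (b - 1)*(b + 3)*(b^2 + b - 12) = (b - 1)*(b + 3)*(b + 4)*(b - 3)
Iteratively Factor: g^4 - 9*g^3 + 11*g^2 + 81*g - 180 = (g - 3)*(g^3 - 6*g^2 - 7*g + 60) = (g - 4)*(g - 3)*(g^2 - 2*g - 15) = (g - 5)*(g - 4)*(g - 3)*(g + 3)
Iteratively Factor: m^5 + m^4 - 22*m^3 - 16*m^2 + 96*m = (m - 2)*(m^4 + 3*m^3 - 16*m^2 - 48*m) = (m - 4)*(m - 2)*(m^3 + 7*m^2 + 12*m) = m*(m - 4)*(m - 2)*(m^2 + 7*m + 12) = m*(m - 4)*(m - 2)*(m + 3)*(m + 4)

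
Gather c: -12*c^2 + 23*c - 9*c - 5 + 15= -12*c^2 + 14*c + 10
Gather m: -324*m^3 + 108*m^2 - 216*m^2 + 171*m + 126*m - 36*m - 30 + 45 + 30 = -324*m^3 - 108*m^2 + 261*m + 45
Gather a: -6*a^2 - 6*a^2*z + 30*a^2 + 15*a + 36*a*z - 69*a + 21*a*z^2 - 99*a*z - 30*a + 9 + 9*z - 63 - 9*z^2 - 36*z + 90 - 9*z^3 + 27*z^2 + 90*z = a^2*(24 - 6*z) + a*(21*z^2 - 63*z - 84) - 9*z^3 + 18*z^2 + 63*z + 36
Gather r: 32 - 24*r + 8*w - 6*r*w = r*(-6*w - 24) + 8*w + 32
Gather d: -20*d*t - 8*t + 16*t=-20*d*t + 8*t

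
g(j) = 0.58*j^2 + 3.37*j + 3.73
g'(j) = 1.16*j + 3.37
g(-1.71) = -0.34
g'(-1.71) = 1.39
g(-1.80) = -0.46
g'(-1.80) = 1.28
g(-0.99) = 0.96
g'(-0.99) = 2.22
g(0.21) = 4.46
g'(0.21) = 3.61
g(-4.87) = 1.07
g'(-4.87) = -2.28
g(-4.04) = -0.42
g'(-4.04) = -1.32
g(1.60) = 10.61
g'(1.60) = 5.23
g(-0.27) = 2.86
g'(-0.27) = 3.06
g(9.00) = 81.04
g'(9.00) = 13.81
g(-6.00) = 4.39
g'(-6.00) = -3.59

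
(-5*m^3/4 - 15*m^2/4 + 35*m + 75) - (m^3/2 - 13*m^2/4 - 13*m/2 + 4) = -7*m^3/4 - m^2/2 + 83*m/2 + 71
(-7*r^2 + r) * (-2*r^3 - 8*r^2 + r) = 14*r^5 + 54*r^4 - 15*r^3 + r^2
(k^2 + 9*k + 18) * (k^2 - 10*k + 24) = k^4 - k^3 - 48*k^2 + 36*k + 432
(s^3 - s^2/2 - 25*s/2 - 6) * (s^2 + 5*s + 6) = s^5 + 9*s^4/2 - 9*s^3 - 143*s^2/2 - 105*s - 36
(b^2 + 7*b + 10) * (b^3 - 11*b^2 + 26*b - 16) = b^5 - 4*b^4 - 41*b^3 + 56*b^2 + 148*b - 160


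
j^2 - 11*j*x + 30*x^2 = (j - 6*x)*(j - 5*x)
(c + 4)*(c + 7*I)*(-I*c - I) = -I*c^3 + 7*c^2 - 5*I*c^2 + 35*c - 4*I*c + 28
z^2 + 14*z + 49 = (z + 7)^2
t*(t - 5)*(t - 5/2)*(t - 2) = t^4 - 19*t^3/2 + 55*t^2/2 - 25*t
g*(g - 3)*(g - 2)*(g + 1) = g^4 - 4*g^3 + g^2 + 6*g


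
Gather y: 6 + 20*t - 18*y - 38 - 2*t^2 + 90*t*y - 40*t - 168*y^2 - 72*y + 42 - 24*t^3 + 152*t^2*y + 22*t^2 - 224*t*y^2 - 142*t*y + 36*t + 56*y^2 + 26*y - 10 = -24*t^3 + 20*t^2 + 16*t + y^2*(-224*t - 112) + y*(152*t^2 - 52*t - 64)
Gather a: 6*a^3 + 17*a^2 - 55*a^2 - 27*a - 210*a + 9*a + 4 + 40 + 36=6*a^3 - 38*a^2 - 228*a + 80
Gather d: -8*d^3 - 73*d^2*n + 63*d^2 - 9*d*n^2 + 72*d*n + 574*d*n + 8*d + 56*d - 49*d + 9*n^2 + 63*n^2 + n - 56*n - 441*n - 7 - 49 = -8*d^3 + d^2*(63 - 73*n) + d*(-9*n^2 + 646*n + 15) + 72*n^2 - 496*n - 56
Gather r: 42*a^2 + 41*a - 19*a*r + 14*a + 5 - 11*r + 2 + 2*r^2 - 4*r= 42*a^2 + 55*a + 2*r^2 + r*(-19*a - 15) + 7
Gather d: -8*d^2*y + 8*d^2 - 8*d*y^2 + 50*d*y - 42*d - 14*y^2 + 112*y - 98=d^2*(8 - 8*y) + d*(-8*y^2 + 50*y - 42) - 14*y^2 + 112*y - 98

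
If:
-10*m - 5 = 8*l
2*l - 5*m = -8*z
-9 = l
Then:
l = -9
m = 67/10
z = 103/16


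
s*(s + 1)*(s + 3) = s^3 + 4*s^2 + 3*s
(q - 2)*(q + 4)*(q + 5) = q^3 + 7*q^2 + 2*q - 40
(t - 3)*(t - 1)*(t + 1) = t^3 - 3*t^2 - t + 3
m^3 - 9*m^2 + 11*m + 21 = (m - 7)*(m - 3)*(m + 1)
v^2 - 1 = (v - 1)*(v + 1)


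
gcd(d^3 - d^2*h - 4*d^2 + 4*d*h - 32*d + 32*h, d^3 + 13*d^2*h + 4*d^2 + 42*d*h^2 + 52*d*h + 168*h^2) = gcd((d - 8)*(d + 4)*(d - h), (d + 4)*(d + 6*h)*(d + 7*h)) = d + 4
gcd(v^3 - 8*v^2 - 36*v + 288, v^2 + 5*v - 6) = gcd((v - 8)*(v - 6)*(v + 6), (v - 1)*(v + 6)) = v + 6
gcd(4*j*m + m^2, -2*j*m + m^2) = m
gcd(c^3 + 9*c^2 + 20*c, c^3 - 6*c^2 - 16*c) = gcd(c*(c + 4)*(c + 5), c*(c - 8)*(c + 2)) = c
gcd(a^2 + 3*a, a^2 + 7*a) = a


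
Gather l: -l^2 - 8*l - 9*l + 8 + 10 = -l^2 - 17*l + 18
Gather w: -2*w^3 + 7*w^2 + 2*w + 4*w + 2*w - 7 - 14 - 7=-2*w^3 + 7*w^2 + 8*w - 28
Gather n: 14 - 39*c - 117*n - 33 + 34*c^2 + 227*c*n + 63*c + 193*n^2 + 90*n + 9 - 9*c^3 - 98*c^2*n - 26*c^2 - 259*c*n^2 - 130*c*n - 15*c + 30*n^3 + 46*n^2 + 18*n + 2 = -9*c^3 + 8*c^2 + 9*c + 30*n^3 + n^2*(239 - 259*c) + n*(-98*c^2 + 97*c - 9) - 8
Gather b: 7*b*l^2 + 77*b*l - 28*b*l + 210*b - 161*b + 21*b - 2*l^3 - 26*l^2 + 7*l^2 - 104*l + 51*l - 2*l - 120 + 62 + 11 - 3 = b*(7*l^2 + 49*l + 70) - 2*l^3 - 19*l^2 - 55*l - 50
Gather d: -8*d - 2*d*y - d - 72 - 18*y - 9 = d*(-2*y - 9) - 18*y - 81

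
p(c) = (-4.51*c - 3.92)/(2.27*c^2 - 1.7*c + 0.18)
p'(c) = (1.7 - 4.54*c)*(-4.51*c - 3.92)/(2.27*c^2 - 1.7*c + 0.18)^2 - 4.51/(2.27*c^2 - 1.7*c + 0.18) = (10.2377*c^2 + 17.7968*c - 7.4758)/(5.1529*c^4 - 7.718*c^3 + 3.7072*c^2 - 0.612*c + 0.0324)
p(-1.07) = 0.20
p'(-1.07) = -0.70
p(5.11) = -0.53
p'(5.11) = 0.14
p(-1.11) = 0.22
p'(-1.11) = -0.62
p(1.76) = -2.81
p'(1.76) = 3.12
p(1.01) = -10.88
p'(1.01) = 34.54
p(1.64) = -3.24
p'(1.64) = 4.03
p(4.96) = -0.55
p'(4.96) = 0.15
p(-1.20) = 0.27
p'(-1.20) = -0.47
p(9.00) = -0.26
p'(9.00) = 0.03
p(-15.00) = 0.12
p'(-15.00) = 0.01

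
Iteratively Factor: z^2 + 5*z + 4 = (z + 1)*(z + 4)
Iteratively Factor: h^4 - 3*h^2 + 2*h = (h)*(h^3 - 3*h + 2) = h*(h - 1)*(h^2 + h - 2) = h*(h - 1)*(h + 2)*(h - 1)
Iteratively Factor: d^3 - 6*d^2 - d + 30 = (d - 5)*(d^2 - d - 6) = (d - 5)*(d - 3)*(d + 2)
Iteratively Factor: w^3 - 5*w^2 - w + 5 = (w - 5)*(w^2 - 1) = (w - 5)*(w - 1)*(w + 1)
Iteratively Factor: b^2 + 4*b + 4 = (b + 2)*(b + 2)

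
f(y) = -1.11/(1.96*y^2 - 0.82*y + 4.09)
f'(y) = -1.11*(0.82 - 3.92*y)/(1.96*y^2 - 0.82*y + 4.09)^2 = (4.3512*y - 0.9102)/(1.96*y^2 - 0.82*y + 4.09)^2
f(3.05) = -0.06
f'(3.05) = 0.03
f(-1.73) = -0.10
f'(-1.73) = -0.07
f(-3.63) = -0.03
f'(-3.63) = -0.02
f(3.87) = -0.04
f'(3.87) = 0.02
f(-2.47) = -0.06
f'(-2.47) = -0.04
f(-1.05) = -0.16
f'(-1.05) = -0.11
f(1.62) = -0.14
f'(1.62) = 0.10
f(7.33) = -0.01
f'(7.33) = 0.00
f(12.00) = -0.00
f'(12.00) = 0.00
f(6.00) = -0.02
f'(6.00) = 0.01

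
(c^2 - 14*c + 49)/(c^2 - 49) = (c - 7)/(c + 7)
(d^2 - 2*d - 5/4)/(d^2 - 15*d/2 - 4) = (d - 5/2)/(d - 8)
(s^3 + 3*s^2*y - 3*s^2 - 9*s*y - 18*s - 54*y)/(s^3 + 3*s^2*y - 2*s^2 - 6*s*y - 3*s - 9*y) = (s^2 - 3*s - 18)/(s^2 - 2*s - 3)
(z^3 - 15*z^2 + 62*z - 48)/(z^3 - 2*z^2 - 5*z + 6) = (z^2 - 14*z + 48)/(z^2 - z - 6)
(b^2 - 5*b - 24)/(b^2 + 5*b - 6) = (b^2 - 5*b - 24)/(b^2 + 5*b - 6)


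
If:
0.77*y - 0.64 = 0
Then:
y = 0.83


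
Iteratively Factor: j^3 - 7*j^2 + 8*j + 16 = (j + 1)*(j^2 - 8*j + 16) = (j - 4)*(j + 1)*(j - 4)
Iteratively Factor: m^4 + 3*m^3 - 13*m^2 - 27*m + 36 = (m + 4)*(m^3 - m^2 - 9*m + 9) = (m - 1)*(m + 4)*(m^2 - 9) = (m - 3)*(m - 1)*(m + 4)*(m + 3)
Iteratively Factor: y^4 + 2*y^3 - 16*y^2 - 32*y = (y + 4)*(y^3 - 2*y^2 - 8*y) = y*(y + 4)*(y^2 - 2*y - 8) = y*(y + 2)*(y + 4)*(y - 4)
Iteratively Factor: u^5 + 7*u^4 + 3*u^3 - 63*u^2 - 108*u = (u - 3)*(u^4 + 10*u^3 + 33*u^2 + 36*u) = (u - 3)*(u + 3)*(u^3 + 7*u^2 + 12*u) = (u - 3)*(u + 3)^2*(u^2 + 4*u) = (u - 3)*(u + 3)^2*(u + 4)*(u)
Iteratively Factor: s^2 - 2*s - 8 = (s - 4)*(s + 2)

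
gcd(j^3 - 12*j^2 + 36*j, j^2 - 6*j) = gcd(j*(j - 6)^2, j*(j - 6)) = j^2 - 6*j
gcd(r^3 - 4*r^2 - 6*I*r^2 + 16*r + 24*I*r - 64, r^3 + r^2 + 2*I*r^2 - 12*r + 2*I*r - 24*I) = r + 2*I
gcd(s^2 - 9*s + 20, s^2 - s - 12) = s - 4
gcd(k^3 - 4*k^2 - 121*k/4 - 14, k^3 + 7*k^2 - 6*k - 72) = 1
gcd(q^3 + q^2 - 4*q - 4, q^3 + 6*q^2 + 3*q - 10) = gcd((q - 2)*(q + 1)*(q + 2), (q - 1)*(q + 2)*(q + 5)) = q + 2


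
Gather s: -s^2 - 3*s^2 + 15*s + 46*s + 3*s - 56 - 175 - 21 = -4*s^2 + 64*s - 252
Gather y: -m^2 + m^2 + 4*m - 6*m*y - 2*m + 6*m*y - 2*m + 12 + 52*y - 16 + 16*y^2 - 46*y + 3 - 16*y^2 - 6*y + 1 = 0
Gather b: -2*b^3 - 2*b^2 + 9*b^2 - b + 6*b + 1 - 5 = -2*b^3 + 7*b^2 + 5*b - 4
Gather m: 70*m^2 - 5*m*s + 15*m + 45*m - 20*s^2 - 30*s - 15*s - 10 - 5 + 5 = 70*m^2 + m*(60 - 5*s) - 20*s^2 - 45*s - 10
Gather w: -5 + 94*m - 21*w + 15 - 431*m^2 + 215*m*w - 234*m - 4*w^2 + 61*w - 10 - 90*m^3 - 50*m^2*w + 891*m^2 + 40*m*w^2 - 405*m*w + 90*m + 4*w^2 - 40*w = -90*m^3 + 460*m^2 + 40*m*w^2 - 50*m + w*(-50*m^2 - 190*m)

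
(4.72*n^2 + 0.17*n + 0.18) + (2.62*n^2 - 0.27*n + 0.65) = 7.34*n^2 - 0.1*n + 0.83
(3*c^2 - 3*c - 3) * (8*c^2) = 24*c^4 - 24*c^3 - 24*c^2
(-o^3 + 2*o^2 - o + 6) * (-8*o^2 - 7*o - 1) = 8*o^5 - 9*o^4 - 5*o^3 - 43*o^2 - 41*o - 6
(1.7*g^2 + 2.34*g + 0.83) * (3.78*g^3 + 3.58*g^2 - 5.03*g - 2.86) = 6.426*g^5 + 14.9312*g^4 + 2.9636*g^3 - 13.6608*g^2 - 10.8673*g - 2.3738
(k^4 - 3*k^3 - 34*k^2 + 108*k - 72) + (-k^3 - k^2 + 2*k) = k^4 - 4*k^3 - 35*k^2 + 110*k - 72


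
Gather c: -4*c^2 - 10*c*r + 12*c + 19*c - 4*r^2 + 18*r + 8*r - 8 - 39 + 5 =-4*c^2 + c*(31 - 10*r) - 4*r^2 + 26*r - 42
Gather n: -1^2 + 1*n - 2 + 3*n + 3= 4*n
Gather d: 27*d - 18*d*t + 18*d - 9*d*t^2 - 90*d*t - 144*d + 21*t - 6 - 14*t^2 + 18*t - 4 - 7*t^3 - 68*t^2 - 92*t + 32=d*(-9*t^2 - 108*t - 99) - 7*t^3 - 82*t^2 - 53*t + 22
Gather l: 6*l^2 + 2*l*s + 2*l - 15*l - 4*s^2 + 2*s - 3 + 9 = 6*l^2 + l*(2*s - 13) - 4*s^2 + 2*s + 6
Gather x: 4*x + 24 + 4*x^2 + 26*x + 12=4*x^2 + 30*x + 36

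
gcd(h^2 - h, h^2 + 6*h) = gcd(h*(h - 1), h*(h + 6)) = h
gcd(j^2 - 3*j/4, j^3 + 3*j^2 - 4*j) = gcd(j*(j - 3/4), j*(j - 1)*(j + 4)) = j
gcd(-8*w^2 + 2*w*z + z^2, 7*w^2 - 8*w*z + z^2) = 1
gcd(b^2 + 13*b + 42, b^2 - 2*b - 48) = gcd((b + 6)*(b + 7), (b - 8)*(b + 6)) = b + 6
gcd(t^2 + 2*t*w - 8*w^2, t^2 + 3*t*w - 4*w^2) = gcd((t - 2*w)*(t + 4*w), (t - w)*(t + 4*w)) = t + 4*w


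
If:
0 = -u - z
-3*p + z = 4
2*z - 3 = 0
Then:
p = -5/6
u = -3/2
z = 3/2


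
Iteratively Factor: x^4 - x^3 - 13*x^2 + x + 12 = (x + 3)*(x^3 - 4*x^2 - x + 4) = (x - 1)*(x + 3)*(x^2 - 3*x - 4) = (x - 1)*(x + 1)*(x + 3)*(x - 4)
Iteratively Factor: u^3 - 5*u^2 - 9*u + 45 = (u - 3)*(u^2 - 2*u - 15) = (u - 3)*(u + 3)*(u - 5)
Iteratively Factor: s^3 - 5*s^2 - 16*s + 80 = (s - 5)*(s^2 - 16) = (s - 5)*(s + 4)*(s - 4)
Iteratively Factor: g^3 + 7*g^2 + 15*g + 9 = (g + 1)*(g^2 + 6*g + 9) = (g + 1)*(g + 3)*(g + 3)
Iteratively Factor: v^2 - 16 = (v + 4)*(v - 4)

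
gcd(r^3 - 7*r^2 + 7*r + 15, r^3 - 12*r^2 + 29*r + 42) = r + 1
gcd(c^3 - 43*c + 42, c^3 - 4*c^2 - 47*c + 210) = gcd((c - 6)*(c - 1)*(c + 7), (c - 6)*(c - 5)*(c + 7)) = c^2 + c - 42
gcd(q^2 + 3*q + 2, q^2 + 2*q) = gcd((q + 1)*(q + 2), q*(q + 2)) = q + 2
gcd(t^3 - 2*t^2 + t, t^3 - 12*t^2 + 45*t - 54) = 1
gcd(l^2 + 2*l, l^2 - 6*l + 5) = 1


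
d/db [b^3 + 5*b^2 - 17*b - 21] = 3*b^2 + 10*b - 17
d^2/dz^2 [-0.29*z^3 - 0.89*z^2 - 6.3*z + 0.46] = -1.74*z - 1.78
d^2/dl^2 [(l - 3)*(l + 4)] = 2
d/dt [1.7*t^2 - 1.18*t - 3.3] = 3.4*t - 1.18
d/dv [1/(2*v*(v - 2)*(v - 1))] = (-v*(v - 2) - v*(v - 1) - (v - 2)*(v - 1))/(2*v^2*(v - 2)^2*(v - 1)^2)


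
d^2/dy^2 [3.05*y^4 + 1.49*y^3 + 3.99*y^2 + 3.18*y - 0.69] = 36.6*y^2 + 8.94*y + 7.98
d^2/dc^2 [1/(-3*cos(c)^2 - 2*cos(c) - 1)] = (72*sin(c)^4 - 20*sin(c)^2 - 49*cos(c) + 9*cos(3*c) - 56)/(2*(-3*sin(c)^2 + 2*cos(c) + 4)^3)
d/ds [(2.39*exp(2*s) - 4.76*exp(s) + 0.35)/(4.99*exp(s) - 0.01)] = (11.9261*exp(2*s) - 0.0477999999999987*exp(s) - 1.6989)*exp(s)/(24.9001*exp(2*s) - 0.0998*exp(s) + 0.0001)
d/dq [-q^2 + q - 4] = 1 - 2*q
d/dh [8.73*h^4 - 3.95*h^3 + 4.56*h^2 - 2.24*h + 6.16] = 34.92*h^3 - 11.85*h^2 + 9.12*h - 2.24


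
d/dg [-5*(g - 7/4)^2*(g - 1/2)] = -15*g^2 + 40*g - 385/16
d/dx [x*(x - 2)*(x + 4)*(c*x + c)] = c*(4*x^3 + 9*x^2 - 12*x - 8)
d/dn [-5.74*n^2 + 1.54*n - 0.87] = 1.54 - 11.48*n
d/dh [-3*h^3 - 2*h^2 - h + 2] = -9*h^2 - 4*h - 1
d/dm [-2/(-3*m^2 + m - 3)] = 2*(1 - 6*m)/(3*m^2 - m + 3)^2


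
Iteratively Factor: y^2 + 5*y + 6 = (y + 3)*(y + 2)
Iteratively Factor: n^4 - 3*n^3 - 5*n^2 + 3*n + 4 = (n - 4)*(n^3 + n^2 - n - 1) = (n - 4)*(n + 1)*(n^2 - 1) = (n - 4)*(n - 1)*(n + 1)*(n + 1)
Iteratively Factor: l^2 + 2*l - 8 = (l - 2)*(l + 4)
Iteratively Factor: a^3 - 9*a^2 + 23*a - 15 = (a - 5)*(a^2 - 4*a + 3) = (a - 5)*(a - 3)*(a - 1)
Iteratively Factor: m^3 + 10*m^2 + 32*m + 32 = (m + 2)*(m^2 + 8*m + 16) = (m + 2)*(m + 4)*(m + 4)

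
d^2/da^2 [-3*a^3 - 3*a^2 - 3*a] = -18*a - 6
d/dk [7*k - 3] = 7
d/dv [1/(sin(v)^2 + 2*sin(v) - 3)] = -2*(sin(v) + 1)*cos(v)/(sin(v)^2 + 2*sin(v) - 3)^2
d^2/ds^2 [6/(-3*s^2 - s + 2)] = 12*(9*s^2 + 3*s - (6*s + 1)^2 - 6)/(3*s^2 + s - 2)^3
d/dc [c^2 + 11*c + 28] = 2*c + 11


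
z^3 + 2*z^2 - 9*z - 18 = (z - 3)*(z + 2)*(z + 3)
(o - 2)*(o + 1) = o^2 - o - 2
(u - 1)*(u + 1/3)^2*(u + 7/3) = u^4 + 2*u^3 - 4*u^2/3 - 38*u/27 - 7/27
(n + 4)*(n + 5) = n^2 + 9*n + 20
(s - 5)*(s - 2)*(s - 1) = s^3 - 8*s^2 + 17*s - 10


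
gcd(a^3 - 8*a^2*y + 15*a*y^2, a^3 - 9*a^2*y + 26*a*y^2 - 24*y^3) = -a + 3*y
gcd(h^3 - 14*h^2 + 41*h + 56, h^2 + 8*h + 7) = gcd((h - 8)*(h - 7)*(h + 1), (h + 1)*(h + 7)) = h + 1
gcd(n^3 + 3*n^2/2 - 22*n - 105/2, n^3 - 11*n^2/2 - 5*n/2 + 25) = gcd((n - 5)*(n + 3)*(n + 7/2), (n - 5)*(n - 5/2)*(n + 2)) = n - 5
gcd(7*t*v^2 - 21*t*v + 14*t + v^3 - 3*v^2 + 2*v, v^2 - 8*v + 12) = v - 2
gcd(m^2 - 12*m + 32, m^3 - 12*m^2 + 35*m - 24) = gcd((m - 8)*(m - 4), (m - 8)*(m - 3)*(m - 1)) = m - 8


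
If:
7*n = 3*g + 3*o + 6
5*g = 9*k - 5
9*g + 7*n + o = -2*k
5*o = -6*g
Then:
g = -160/187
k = 15/187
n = 174/187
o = 192/187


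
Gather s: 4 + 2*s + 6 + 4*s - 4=6*s + 6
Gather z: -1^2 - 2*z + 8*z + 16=6*z + 15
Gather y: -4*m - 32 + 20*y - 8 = -4*m + 20*y - 40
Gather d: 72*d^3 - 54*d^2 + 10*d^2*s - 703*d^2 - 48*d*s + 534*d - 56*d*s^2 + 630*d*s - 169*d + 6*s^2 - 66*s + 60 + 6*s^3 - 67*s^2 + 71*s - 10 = 72*d^3 + d^2*(10*s - 757) + d*(-56*s^2 + 582*s + 365) + 6*s^3 - 61*s^2 + 5*s + 50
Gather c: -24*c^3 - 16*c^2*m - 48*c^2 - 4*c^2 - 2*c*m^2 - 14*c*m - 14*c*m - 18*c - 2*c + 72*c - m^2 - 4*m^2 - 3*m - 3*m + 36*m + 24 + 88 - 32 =-24*c^3 + c^2*(-16*m - 52) + c*(-2*m^2 - 28*m + 52) - 5*m^2 + 30*m + 80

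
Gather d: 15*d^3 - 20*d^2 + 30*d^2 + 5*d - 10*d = 15*d^3 + 10*d^2 - 5*d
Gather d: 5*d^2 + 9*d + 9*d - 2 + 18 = 5*d^2 + 18*d + 16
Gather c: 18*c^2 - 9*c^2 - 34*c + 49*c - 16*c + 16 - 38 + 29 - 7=9*c^2 - c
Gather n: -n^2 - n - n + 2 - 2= -n^2 - 2*n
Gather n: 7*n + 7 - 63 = 7*n - 56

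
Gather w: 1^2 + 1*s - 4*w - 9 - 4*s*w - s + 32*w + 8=w*(28 - 4*s)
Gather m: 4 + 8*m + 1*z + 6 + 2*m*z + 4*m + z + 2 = m*(2*z + 12) + 2*z + 12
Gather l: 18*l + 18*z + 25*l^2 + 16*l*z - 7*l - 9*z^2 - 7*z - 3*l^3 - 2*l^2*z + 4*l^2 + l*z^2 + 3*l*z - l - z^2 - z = -3*l^3 + l^2*(29 - 2*z) + l*(z^2 + 19*z + 10) - 10*z^2 + 10*z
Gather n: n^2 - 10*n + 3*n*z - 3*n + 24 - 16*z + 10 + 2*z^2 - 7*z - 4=n^2 + n*(3*z - 13) + 2*z^2 - 23*z + 30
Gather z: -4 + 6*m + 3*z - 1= 6*m + 3*z - 5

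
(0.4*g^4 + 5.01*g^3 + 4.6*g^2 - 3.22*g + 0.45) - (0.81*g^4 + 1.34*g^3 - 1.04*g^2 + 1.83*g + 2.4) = -0.41*g^4 + 3.67*g^3 + 5.64*g^2 - 5.05*g - 1.95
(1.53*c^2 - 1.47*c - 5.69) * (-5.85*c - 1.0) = -8.9505*c^3 + 7.0695*c^2 + 34.7565*c + 5.69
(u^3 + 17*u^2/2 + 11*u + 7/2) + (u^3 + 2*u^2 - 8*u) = 2*u^3 + 21*u^2/2 + 3*u + 7/2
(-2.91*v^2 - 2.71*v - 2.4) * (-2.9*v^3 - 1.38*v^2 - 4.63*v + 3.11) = 8.439*v^5 + 11.8748*v^4 + 24.1731*v^3 + 6.8092*v^2 + 2.6839*v - 7.464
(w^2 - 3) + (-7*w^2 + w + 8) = -6*w^2 + w + 5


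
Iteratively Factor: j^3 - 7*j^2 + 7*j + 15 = (j + 1)*(j^2 - 8*j + 15) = (j - 3)*(j + 1)*(j - 5)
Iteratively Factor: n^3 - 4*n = (n - 2)*(n^2 + 2*n) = (n - 2)*(n + 2)*(n)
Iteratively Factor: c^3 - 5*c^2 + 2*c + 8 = (c + 1)*(c^2 - 6*c + 8) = (c - 2)*(c + 1)*(c - 4)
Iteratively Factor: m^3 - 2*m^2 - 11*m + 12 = (m - 1)*(m^2 - m - 12) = (m - 4)*(m - 1)*(m + 3)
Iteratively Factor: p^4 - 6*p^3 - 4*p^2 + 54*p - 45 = (p - 1)*(p^3 - 5*p^2 - 9*p + 45) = (p - 5)*(p - 1)*(p^2 - 9) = (p - 5)*(p - 3)*(p - 1)*(p + 3)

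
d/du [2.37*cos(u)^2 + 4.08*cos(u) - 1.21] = -(4.74*cos(u) + 4.08)*sin(u)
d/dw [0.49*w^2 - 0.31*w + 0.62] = 0.98*w - 0.31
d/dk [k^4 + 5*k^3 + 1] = k^2*(4*k + 15)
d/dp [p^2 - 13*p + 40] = 2*p - 13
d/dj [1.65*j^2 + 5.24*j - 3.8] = 3.3*j + 5.24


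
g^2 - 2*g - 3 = (g - 3)*(g + 1)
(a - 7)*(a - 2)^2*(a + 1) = a^4 - 10*a^3 + 21*a^2 + 4*a - 28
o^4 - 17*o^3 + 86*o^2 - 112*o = o*(o - 8)*(o - 7)*(o - 2)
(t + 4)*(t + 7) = t^2 + 11*t + 28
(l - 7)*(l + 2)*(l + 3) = l^3 - 2*l^2 - 29*l - 42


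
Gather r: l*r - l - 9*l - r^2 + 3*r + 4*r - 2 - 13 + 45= -10*l - r^2 + r*(l + 7) + 30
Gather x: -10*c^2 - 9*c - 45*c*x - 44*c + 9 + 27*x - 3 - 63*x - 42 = -10*c^2 - 53*c + x*(-45*c - 36) - 36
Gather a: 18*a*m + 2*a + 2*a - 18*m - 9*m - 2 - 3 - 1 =a*(18*m + 4) - 27*m - 6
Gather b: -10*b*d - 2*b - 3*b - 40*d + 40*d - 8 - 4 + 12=b*(-10*d - 5)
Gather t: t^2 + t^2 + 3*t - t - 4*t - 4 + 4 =2*t^2 - 2*t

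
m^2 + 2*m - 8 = (m - 2)*(m + 4)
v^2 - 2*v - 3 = (v - 3)*(v + 1)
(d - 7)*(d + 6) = d^2 - d - 42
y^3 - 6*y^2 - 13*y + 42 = (y - 7)*(y - 2)*(y + 3)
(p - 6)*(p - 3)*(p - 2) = p^3 - 11*p^2 + 36*p - 36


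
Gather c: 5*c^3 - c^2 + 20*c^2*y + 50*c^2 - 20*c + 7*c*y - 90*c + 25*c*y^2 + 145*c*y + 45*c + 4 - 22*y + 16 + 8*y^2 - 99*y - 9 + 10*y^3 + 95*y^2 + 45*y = 5*c^3 + c^2*(20*y + 49) + c*(25*y^2 + 152*y - 65) + 10*y^3 + 103*y^2 - 76*y + 11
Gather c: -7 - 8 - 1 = -16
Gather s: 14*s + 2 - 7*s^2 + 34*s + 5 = -7*s^2 + 48*s + 7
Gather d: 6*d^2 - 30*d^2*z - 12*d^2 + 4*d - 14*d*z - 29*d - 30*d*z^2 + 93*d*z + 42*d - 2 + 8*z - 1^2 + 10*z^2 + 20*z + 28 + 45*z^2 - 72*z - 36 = d^2*(-30*z - 6) + d*(-30*z^2 + 79*z + 17) + 55*z^2 - 44*z - 11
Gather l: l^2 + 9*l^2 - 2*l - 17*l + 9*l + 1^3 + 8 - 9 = 10*l^2 - 10*l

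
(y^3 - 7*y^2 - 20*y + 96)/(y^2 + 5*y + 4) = (y^2 - 11*y + 24)/(y + 1)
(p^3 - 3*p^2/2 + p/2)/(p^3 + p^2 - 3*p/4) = 2*(p - 1)/(2*p + 3)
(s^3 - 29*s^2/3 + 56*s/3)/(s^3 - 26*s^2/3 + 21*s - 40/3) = s*(s - 7)/(s^2 - 6*s + 5)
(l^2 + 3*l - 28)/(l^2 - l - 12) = (l + 7)/(l + 3)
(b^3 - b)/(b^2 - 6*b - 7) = b*(b - 1)/(b - 7)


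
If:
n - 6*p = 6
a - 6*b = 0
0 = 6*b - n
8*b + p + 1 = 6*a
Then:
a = 0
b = 0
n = 0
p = -1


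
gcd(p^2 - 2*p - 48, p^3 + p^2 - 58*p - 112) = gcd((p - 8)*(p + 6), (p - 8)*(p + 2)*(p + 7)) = p - 8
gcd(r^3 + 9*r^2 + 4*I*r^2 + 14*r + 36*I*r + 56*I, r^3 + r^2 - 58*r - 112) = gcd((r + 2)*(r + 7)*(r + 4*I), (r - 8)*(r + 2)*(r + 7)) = r^2 + 9*r + 14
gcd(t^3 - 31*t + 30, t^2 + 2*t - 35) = t - 5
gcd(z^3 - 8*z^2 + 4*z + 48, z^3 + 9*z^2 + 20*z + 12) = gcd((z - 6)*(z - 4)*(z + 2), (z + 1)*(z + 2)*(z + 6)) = z + 2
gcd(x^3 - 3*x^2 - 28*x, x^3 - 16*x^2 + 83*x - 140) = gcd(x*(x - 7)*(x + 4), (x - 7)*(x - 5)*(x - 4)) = x - 7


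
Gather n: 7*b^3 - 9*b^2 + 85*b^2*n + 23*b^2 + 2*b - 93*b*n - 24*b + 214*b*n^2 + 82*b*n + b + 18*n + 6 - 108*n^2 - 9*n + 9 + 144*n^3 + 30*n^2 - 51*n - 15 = 7*b^3 + 14*b^2 - 21*b + 144*n^3 + n^2*(214*b - 78) + n*(85*b^2 - 11*b - 42)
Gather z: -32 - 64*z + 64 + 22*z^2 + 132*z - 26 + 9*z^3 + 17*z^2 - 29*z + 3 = 9*z^3 + 39*z^2 + 39*z + 9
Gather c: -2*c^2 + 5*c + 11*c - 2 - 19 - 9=-2*c^2 + 16*c - 30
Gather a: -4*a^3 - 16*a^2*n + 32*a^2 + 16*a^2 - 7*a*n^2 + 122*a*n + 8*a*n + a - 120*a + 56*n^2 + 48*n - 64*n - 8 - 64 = -4*a^3 + a^2*(48 - 16*n) + a*(-7*n^2 + 130*n - 119) + 56*n^2 - 16*n - 72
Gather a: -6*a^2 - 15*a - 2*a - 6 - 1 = -6*a^2 - 17*a - 7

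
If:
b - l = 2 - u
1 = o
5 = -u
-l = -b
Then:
No Solution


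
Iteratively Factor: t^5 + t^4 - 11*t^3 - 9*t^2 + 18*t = (t)*(t^4 + t^3 - 11*t^2 - 9*t + 18) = t*(t + 3)*(t^3 - 2*t^2 - 5*t + 6) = t*(t + 2)*(t + 3)*(t^2 - 4*t + 3) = t*(t - 3)*(t + 2)*(t + 3)*(t - 1)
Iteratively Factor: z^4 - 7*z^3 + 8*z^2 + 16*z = (z - 4)*(z^3 - 3*z^2 - 4*z) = (z - 4)*(z + 1)*(z^2 - 4*z) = z*(z - 4)*(z + 1)*(z - 4)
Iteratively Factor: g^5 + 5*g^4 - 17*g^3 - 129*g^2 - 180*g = (g + 3)*(g^4 + 2*g^3 - 23*g^2 - 60*g) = g*(g + 3)*(g^3 + 2*g^2 - 23*g - 60) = g*(g + 3)*(g + 4)*(g^2 - 2*g - 15) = g*(g - 5)*(g + 3)*(g + 4)*(g + 3)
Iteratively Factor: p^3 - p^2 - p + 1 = (p - 1)*(p^2 - 1) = (p - 1)^2*(p + 1)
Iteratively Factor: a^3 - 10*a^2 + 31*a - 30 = (a - 2)*(a^2 - 8*a + 15) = (a - 5)*(a - 2)*(a - 3)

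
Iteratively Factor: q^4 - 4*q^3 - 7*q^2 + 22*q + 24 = (q + 1)*(q^3 - 5*q^2 - 2*q + 24) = (q - 3)*(q + 1)*(q^2 - 2*q - 8) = (q - 3)*(q + 1)*(q + 2)*(q - 4)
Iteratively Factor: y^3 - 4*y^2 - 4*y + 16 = (y - 4)*(y^2 - 4) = (y - 4)*(y - 2)*(y + 2)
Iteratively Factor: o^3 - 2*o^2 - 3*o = (o + 1)*(o^2 - 3*o) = (o - 3)*(o + 1)*(o)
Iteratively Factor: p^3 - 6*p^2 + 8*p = (p)*(p^2 - 6*p + 8) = p*(p - 2)*(p - 4)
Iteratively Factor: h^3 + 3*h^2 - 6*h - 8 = (h + 1)*(h^2 + 2*h - 8) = (h - 2)*(h + 1)*(h + 4)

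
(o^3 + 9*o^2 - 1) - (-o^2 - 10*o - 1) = o^3 + 10*o^2 + 10*o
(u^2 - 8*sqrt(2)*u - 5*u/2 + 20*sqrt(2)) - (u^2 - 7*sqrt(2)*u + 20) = -5*u/2 - sqrt(2)*u - 20 + 20*sqrt(2)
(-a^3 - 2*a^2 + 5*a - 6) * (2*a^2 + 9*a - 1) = -2*a^5 - 13*a^4 - 7*a^3 + 35*a^2 - 59*a + 6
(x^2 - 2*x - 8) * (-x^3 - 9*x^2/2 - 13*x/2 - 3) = -x^5 - 5*x^4/2 + 21*x^3/2 + 46*x^2 + 58*x + 24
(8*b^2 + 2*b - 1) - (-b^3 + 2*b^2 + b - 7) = b^3 + 6*b^2 + b + 6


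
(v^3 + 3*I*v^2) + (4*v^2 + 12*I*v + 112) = v^3 + 4*v^2 + 3*I*v^2 + 12*I*v + 112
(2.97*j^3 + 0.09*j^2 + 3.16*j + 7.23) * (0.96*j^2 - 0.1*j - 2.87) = 2.8512*j^5 - 0.2106*j^4 - 5.4993*j^3 + 6.3665*j^2 - 9.7922*j - 20.7501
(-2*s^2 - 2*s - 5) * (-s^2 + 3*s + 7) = 2*s^4 - 4*s^3 - 15*s^2 - 29*s - 35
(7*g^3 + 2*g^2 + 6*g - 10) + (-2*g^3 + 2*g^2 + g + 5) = 5*g^3 + 4*g^2 + 7*g - 5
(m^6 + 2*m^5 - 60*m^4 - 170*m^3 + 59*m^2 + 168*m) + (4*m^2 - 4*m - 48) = m^6 + 2*m^5 - 60*m^4 - 170*m^3 + 63*m^2 + 164*m - 48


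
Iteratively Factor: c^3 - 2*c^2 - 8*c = (c - 4)*(c^2 + 2*c) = c*(c - 4)*(c + 2)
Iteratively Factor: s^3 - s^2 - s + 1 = (s + 1)*(s^2 - 2*s + 1) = (s - 1)*(s + 1)*(s - 1)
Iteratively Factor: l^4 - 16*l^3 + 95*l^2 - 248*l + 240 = (l - 4)*(l^3 - 12*l^2 + 47*l - 60) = (l - 4)^2*(l^2 - 8*l + 15) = (l - 4)^2*(l - 3)*(l - 5)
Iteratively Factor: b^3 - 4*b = (b + 2)*(b^2 - 2*b) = (b - 2)*(b + 2)*(b)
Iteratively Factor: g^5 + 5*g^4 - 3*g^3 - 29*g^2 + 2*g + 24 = (g + 4)*(g^4 + g^3 - 7*g^2 - g + 6) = (g - 2)*(g + 4)*(g^3 + 3*g^2 - g - 3) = (g - 2)*(g + 3)*(g + 4)*(g^2 - 1) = (g - 2)*(g + 1)*(g + 3)*(g + 4)*(g - 1)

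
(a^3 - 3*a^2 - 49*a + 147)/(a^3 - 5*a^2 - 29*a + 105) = (a + 7)/(a + 5)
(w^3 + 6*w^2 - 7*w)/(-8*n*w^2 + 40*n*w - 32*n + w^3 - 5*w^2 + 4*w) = w*(w + 7)/(-8*n*w + 32*n + w^2 - 4*w)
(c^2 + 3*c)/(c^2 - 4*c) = (c + 3)/(c - 4)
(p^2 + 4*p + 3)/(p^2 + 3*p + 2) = (p + 3)/(p + 2)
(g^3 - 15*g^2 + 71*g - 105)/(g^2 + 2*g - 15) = (g^2 - 12*g + 35)/(g + 5)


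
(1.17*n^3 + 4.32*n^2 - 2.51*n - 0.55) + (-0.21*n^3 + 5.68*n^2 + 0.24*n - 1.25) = 0.96*n^3 + 10.0*n^2 - 2.27*n - 1.8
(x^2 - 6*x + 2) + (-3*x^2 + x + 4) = -2*x^2 - 5*x + 6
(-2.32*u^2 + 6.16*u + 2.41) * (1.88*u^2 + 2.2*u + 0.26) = -4.3616*u^4 + 6.4768*u^3 + 17.4796*u^2 + 6.9036*u + 0.6266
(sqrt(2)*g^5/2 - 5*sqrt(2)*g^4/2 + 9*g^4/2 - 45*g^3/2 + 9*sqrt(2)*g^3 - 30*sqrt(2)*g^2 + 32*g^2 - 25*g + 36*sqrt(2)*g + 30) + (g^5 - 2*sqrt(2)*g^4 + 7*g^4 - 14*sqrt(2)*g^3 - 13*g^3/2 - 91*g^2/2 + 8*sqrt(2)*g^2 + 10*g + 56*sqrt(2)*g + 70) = sqrt(2)*g^5/2 + g^5 - 9*sqrt(2)*g^4/2 + 23*g^4/2 - 29*g^3 - 5*sqrt(2)*g^3 - 22*sqrt(2)*g^2 - 27*g^2/2 - 15*g + 92*sqrt(2)*g + 100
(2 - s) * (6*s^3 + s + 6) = -6*s^4 + 12*s^3 - s^2 - 4*s + 12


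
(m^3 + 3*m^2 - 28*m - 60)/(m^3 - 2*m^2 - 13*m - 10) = (m + 6)/(m + 1)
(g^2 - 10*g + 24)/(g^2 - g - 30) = (g - 4)/(g + 5)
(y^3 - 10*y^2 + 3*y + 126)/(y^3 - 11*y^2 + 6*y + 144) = (y - 7)/(y - 8)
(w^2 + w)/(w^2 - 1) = w/(w - 1)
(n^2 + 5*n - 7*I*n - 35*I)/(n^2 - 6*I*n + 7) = (n + 5)/(n + I)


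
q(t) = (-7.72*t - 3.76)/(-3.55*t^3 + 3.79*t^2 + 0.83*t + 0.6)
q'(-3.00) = 0.08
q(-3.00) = 0.15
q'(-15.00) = 0.00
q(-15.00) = 0.01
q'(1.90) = -5.03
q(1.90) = 2.17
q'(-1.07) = 0.32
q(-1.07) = 0.54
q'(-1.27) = 0.34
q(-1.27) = 0.47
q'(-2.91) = 0.08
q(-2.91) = 0.16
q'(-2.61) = 0.11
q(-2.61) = 0.19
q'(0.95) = -10.00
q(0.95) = -6.28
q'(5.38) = -0.05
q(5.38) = 0.10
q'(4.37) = -0.10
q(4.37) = 0.17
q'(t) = (-7.72*t - 3.76)*(10.65*t^2 - 7.58*t - 0.83)/(-3.55*t^3 + 3.79*t^2 + 0.83*t + 0.6)^2 - 7.72/(-3.55*t^3 + 3.79*t^2 + 0.83*t + 0.6) = (-54.812*t^3 - 10.7852*t^2 + 28.5008*t - 1.5112)/(12.6025*t^6 - 26.909*t^5 + 8.4711*t^4 + 2.0314*t^3 + 5.2369*t^2 + 0.996*t + 0.36)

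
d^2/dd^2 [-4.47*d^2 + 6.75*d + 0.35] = -8.94000000000000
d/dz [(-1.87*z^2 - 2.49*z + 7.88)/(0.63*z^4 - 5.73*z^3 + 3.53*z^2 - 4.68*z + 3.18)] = (2.3562*z^5 - 6.009*z^4 - 48.393*z^3 + 152.9985*z^2 - 67.526*z + 28.9602)/(0.3969*z^8 - 7.2198*z^7 + 37.2807*z^6 - 46.3506*z^5 + 70.1005*z^4 - 69.4836*z^3 + 44.3532*z^2 - 29.7648*z + 10.1124)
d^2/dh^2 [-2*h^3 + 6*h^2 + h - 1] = 12 - 12*h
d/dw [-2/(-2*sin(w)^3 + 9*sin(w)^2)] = 12*(3 - sin(w))*cos(w)/((2*sin(w) - 9)^2*sin(w)^3)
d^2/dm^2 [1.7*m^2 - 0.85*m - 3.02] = 3.40000000000000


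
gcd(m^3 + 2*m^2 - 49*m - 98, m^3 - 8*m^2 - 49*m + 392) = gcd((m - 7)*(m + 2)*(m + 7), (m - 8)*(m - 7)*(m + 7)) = m^2 - 49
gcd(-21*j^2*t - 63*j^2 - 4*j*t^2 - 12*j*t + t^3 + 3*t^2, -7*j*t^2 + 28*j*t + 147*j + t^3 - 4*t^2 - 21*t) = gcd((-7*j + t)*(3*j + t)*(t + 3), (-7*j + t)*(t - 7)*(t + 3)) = -7*j*t - 21*j + t^2 + 3*t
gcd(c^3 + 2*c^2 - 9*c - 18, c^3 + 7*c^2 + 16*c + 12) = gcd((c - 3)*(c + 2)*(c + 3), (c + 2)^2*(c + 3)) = c^2 + 5*c + 6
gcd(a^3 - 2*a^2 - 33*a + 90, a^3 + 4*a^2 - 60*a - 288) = a + 6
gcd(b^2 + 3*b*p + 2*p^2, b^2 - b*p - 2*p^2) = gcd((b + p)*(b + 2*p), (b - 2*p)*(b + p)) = b + p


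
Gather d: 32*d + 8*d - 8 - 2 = 40*d - 10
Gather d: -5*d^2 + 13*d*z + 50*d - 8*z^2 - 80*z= -5*d^2 + d*(13*z + 50) - 8*z^2 - 80*z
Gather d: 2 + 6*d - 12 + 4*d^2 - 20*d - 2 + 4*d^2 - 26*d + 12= 8*d^2 - 40*d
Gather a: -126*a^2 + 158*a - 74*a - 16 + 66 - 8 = -126*a^2 + 84*a + 42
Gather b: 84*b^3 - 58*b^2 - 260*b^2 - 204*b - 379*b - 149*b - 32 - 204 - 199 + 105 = 84*b^3 - 318*b^2 - 732*b - 330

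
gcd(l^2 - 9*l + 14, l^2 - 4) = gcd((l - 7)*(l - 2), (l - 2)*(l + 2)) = l - 2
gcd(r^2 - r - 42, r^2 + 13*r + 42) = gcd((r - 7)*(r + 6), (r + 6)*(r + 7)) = r + 6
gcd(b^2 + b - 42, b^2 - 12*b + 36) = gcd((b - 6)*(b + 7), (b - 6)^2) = b - 6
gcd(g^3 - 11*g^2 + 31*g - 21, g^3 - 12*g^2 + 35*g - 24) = g^2 - 4*g + 3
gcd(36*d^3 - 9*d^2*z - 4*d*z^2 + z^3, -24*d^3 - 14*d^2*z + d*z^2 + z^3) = -12*d^2 - d*z + z^2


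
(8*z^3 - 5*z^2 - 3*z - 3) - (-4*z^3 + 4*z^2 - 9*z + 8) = 12*z^3 - 9*z^2 + 6*z - 11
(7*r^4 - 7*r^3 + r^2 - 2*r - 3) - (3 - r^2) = 7*r^4 - 7*r^3 + 2*r^2 - 2*r - 6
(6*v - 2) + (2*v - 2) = 8*v - 4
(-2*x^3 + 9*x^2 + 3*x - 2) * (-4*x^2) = 8*x^5 - 36*x^4 - 12*x^3 + 8*x^2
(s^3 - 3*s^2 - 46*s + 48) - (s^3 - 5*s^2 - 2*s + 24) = 2*s^2 - 44*s + 24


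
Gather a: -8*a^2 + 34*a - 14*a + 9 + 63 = -8*a^2 + 20*a + 72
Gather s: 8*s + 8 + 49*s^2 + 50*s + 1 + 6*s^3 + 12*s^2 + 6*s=6*s^3 + 61*s^2 + 64*s + 9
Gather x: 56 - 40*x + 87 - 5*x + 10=153 - 45*x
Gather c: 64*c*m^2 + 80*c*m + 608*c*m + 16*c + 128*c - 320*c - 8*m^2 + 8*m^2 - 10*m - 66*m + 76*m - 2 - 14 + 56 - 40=c*(64*m^2 + 688*m - 176)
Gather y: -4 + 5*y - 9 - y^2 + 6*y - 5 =-y^2 + 11*y - 18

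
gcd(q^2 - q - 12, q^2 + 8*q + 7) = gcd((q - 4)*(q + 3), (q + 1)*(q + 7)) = 1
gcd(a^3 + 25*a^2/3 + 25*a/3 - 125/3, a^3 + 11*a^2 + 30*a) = a + 5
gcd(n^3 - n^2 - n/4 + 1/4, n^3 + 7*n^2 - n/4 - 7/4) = n^2 - 1/4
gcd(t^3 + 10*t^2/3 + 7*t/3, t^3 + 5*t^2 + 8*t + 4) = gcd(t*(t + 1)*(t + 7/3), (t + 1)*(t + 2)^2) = t + 1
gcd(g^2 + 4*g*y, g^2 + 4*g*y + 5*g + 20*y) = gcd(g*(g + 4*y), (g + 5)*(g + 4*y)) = g + 4*y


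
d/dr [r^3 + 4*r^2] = r*(3*r + 8)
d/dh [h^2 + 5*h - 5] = 2*h + 5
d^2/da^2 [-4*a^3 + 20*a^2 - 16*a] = 40 - 24*a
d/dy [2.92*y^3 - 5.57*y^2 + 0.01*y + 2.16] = 8.76*y^2 - 11.14*y + 0.01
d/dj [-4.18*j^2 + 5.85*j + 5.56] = 5.85 - 8.36*j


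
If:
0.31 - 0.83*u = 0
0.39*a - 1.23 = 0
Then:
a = 3.15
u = 0.37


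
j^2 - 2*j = j*(j - 2)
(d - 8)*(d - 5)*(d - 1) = d^3 - 14*d^2 + 53*d - 40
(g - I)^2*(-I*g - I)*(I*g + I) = g^4 + 2*g^3 - 2*I*g^3 - 4*I*g^2 - 2*g - 2*I*g - 1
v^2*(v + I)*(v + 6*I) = v^4 + 7*I*v^3 - 6*v^2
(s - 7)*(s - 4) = s^2 - 11*s + 28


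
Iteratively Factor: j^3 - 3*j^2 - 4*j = (j)*(j^2 - 3*j - 4) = j*(j - 4)*(j + 1)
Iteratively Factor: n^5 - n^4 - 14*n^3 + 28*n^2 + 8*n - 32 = (n - 2)*(n^4 + n^3 - 12*n^2 + 4*n + 16) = (n - 2)*(n + 4)*(n^3 - 3*n^2 + 4) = (n - 2)^2*(n + 4)*(n^2 - n - 2) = (n - 2)^3*(n + 4)*(n + 1)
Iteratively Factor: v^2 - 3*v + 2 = (v - 1)*(v - 2)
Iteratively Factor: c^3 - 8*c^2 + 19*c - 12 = (c - 4)*(c^2 - 4*c + 3) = (c - 4)*(c - 3)*(c - 1)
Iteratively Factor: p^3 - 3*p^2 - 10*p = (p)*(p^2 - 3*p - 10) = p*(p - 5)*(p + 2)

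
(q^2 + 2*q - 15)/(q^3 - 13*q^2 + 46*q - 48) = (q + 5)/(q^2 - 10*q + 16)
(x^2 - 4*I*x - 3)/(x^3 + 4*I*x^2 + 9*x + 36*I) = (x - I)/(x^2 + 7*I*x - 12)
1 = 1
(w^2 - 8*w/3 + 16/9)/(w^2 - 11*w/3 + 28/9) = (3*w - 4)/(3*w - 7)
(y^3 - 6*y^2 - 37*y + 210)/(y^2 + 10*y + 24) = (y^2 - 12*y + 35)/(y + 4)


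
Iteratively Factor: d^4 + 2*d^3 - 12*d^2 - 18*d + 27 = (d + 3)*(d^3 - d^2 - 9*d + 9) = (d + 3)^2*(d^2 - 4*d + 3) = (d - 3)*(d + 3)^2*(d - 1)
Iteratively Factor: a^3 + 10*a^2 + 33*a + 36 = (a + 4)*(a^2 + 6*a + 9) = (a + 3)*(a + 4)*(a + 3)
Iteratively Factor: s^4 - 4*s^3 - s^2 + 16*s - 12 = (s - 3)*(s^3 - s^2 - 4*s + 4) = (s - 3)*(s + 2)*(s^2 - 3*s + 2) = (s - 3)*(s - 1)*(s + 2)*(s - 2)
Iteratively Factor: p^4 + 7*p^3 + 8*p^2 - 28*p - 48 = (p + 3)*(p^3 + 4*p^2 - 4*p - 16) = (p - 2)*(p + 3)*(p^2 + 6*p + 8) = (p - 2)*(p + 3)*(p + 4)*(p + 2)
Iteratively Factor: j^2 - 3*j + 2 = (j - 1)*(j - 2)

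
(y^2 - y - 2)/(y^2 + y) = (y - 2)/y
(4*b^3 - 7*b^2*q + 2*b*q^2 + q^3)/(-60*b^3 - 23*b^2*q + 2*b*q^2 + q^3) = (b^2 - 2*b*q + q^2)/(-15*b^2 - 2*b*q + q^2)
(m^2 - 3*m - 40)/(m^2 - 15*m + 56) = (m + 5)/(m - 7)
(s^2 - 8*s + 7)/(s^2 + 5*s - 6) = (s - 7)/(s + 6)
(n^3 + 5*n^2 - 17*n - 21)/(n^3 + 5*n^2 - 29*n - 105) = (n^2 - 2*n - 3)/(n^2 - 2*n - 15)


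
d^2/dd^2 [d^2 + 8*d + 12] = 2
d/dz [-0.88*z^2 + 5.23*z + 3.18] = 5.23 - 1.76*z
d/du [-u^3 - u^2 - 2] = u*(-3*u - 2)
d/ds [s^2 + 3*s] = 2*s + 3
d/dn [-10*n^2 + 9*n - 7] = 9 - 20*n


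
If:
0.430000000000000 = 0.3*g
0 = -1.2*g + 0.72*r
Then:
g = 1.43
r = 2.39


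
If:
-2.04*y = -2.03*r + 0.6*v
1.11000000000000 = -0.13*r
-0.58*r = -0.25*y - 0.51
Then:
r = -8.54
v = 45.40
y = -21.85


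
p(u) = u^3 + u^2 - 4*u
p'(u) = 3*u^2 + 2*u - 4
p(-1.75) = 4.70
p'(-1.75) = 1.69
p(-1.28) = 4.66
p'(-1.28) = -1.64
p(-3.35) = -12.97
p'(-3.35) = 22.97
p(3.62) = 46.06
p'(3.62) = 42.55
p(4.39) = 86.32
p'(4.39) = 62.60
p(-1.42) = 4.83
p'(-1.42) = -0.79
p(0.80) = -2.05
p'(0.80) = -0.48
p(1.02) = -1.98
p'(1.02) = 1.16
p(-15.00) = -3090.00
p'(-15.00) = 641.00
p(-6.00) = -156.00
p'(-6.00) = 92.00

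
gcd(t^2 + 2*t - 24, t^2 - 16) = t - 4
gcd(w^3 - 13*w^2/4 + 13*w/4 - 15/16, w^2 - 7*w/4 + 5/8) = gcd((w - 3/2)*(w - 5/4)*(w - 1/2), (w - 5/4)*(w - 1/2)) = w^2 - 7*w/4 + 5/8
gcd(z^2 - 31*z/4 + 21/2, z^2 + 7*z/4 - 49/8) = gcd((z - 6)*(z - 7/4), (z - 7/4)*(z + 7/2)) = z - 7/4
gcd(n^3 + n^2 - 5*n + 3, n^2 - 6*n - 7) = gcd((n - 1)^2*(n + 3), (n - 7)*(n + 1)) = 1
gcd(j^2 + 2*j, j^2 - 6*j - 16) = j + 2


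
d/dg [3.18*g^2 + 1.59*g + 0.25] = 6.36*g + 1.59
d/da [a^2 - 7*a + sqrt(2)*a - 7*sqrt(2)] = 2*a - 7 + sqrt(2)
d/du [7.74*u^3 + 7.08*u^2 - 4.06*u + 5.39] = 23.22*u^2 + 14.16*u - 4.06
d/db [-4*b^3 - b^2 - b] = -12*b^2 - 2*b - 1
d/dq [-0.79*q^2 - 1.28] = -1.58*q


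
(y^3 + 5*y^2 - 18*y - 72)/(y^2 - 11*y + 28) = (y^2 + 9*y + 18)/(y - 7)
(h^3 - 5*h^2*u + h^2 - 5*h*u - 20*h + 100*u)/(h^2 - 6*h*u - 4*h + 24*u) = (-h^2 + 5*h*u - 5*h + 25*u)/(-h + 6*u)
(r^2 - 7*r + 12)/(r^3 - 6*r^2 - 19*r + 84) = (r - 4)/(r^2 - 3*r - 28)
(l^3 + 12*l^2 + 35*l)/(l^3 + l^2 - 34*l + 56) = l*(l + 5)/(l^2 - 6*l + 8)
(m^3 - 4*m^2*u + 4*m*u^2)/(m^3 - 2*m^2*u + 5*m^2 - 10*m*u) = (m - 2*u)/(m + 5)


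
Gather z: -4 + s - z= s - z - 4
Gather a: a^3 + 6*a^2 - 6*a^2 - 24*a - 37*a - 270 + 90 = a^3 - 61*a - 180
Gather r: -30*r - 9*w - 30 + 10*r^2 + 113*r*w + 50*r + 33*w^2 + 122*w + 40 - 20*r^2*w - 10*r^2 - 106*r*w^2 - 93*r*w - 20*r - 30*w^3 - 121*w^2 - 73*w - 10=-20*r^2*w + r*(-106*w^2 + 20*w) - 30*w^3 - 88*w^2 + 40*w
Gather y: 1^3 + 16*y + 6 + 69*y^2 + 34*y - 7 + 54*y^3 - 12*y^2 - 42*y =54*y^3 + 57*y^2 + 8*y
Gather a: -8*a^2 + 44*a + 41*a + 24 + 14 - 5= -8*a^2 + 85*a + 33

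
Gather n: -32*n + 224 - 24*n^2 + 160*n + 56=-24*n^2 + 128*n + 280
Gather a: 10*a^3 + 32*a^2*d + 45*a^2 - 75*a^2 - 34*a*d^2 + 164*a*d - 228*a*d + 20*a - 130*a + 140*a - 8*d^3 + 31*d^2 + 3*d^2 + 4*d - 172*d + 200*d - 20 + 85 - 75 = 10*a^3 + a^2*(32*d - 30) + a*(-34*d^2 - 64*d + 30) - 8*d^3 + 34*d^2 + 32*d - 10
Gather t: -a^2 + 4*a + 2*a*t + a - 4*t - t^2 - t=-a^2 + 5*a - t^2 + t*(2*a - 5)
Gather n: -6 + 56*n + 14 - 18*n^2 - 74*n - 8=-18*n^2 - 18*n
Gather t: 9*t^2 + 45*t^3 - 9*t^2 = 45*t^3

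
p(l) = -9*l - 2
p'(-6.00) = -9.00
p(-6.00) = 52.00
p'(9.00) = -9.00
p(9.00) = -83.00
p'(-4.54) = -9.00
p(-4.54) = 38.86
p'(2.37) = -9.00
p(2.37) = -23.33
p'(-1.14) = -9.00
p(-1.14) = 8.26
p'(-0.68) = -9.00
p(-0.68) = 4.12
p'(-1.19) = -9.00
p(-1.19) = 8.71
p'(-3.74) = -9.00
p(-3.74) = 31.66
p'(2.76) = -9.00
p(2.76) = -26.84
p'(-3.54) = -9.00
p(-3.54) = 29.86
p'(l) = -9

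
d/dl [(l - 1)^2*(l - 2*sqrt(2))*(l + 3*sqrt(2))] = 4*l^3 - 6*l^2 + 3*sqrt(2)*l^2 - 22*l - 4*sqrt(2)*l + sqrt(2) + 24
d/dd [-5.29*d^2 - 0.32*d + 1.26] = -10.58*d - 0.32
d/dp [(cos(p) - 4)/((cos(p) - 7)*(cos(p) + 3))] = (cos(p)^2 - 8*cos(p) + 37)*sin(p)/((cos(p) - 7)^2*(cos(p) + 3)^2)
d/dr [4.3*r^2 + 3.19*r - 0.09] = 8.6*r + 3.19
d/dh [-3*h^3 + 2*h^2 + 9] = h*(4 - 9*h)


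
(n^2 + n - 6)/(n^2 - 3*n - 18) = (n - 2)/(n - 6)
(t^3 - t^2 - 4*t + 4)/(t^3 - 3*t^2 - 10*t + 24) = (t^2 + t - 2)/(t^2 - t - 12)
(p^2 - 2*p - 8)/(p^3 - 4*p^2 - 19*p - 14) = (p - 4)/(p^2 - 6*p - 7)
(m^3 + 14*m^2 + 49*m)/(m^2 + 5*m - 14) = m*(m + 7)/(m - 2)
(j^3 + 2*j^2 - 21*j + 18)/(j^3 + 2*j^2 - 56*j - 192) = (j^2 - 4*j + 3)/(j^2 - 4*j - 32)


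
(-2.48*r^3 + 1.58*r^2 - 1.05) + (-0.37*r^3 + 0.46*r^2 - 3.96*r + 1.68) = -2.85*r^3 + 2.04*r^2 - 3.96*r + 0.63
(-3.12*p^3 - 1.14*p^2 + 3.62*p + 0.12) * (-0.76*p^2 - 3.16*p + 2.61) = 2.3712*p^5 + 10.7256*p^4 - 7.292*p^3 - 14.5058*p^2 + 9.069*p + 0.3132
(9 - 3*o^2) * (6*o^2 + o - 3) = -18*o^4 - 3*o^3 + 63*o^2 + 9*o - 27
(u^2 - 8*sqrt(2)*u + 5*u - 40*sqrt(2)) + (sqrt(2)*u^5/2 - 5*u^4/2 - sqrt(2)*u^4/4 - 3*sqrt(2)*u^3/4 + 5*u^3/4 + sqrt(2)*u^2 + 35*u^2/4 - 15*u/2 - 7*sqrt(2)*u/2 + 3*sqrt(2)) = sqrt(2)*u^5/2 - 5*u^4/2 - sqrt(2)*u^4/4 - 3*sqrt(2)*u^3/4 + 5*u^3/4 + sqrt(2)*u^2 + 39*u^2/4 - 23*sqrt(2)*u/2 - 5*u/2 - 37*sqrt(2)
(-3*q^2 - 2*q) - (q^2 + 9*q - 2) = -4*q^2 - 11*q + 2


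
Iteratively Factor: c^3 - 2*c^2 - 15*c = (c + 3)*(c^2 - 5*c) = c*(c + 3)*(c - 5)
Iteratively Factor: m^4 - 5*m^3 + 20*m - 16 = (m - 4)*(m^3 - m^2 - 4*m + 4) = (m - 4)*(m + 2)*(m^2 - 3*m + 2) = (m - 4)*(m - 2)*(m + 2)*(m - 1)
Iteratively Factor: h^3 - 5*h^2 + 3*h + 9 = (h - 3)*(h^2 - 2*h - 3) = (h - 3)*(h + 1)*(h - 3)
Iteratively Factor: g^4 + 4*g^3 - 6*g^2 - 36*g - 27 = (g + 3)*(g^3 + g^2 - 9*g - 9) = (g + 3)^2*(g^2 - 2*g - 3) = (g - 3)*(g + 3)^2*(g + 1)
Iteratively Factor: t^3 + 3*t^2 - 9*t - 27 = (t + 3)*(t^2 - 9) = (t + 3)^2*(t - 3)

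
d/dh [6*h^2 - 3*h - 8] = 12*h - 3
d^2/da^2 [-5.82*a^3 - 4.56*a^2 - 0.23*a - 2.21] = -34.92*a - 9.12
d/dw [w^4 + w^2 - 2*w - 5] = 4*w^3 + 2*w - 2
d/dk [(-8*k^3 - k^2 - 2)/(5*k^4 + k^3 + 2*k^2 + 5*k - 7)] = (40*k^6 + 10*k^5 - 15*k^4 - 40*k^3 + 169*k^2 + 22*k + 10)/(25*k^8 + 10*k^7 + 21*k^6 + 54*k^5 - 56*k^4 + 6*k^3 - 3*k^2 - 70*k + 49)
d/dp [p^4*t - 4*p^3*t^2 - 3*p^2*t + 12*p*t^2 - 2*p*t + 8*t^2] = 2*t*(2*p^3 - 6*p^2*t - 3*p + 6*t - 1)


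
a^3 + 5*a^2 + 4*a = a*(a + 1)*(a + 4)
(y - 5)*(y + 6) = y^2 + y - 30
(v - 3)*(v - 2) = v^2 - 5*v + 6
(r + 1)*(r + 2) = r^2 + 3*r + 2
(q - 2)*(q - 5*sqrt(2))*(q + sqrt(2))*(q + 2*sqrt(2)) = q^4 - 2*sqrt(2)*q^3 - 2*q^3 - 26*q^2 + 4*sqrt(2)*q^2 - 20*sqrt(2)*q + 52*q + 40*sqrt(2)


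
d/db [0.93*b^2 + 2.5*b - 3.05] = 1.86*b + 2.5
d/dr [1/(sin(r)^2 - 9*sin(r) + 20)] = (9 - 2*sin(r))*cos(r)/(sin(r)^2 - 9*sin(r) + 20)^2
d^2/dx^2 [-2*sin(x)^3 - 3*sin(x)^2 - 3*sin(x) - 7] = 18*sin(x)^3 + 12*sin(x)^2 - 9*sin(x) - 6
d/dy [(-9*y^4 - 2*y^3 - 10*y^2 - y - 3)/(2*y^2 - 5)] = (-36*y^5 - 4*y^4 + 180*y^3 + 32*y^2 + 112*y + 5)/(4*y^4 - 20*y^2 + 25)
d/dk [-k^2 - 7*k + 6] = -2*k - 7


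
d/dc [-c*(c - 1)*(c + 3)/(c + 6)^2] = (-c^3 - 18*c^2 - 27*c + 18)/(c^3 + 18*c^2 + 108*c + 216)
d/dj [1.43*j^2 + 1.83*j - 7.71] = 2.86*j + 1.83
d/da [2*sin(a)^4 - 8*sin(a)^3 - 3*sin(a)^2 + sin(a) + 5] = (-2*sin(3*a) + 12*cos(2*a) - 11)*cos(a)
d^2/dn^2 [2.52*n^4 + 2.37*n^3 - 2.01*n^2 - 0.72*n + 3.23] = 30.24*n^2 + 14.22*n - 4.02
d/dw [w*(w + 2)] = 2*w + 2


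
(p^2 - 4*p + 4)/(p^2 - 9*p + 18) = (p^2 - 4*p + 4)/(p^2 - 9*p + 18)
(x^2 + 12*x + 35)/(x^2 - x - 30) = (x + 7)/(x - 6)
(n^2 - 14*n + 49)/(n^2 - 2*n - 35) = (n - 7)/(n + 5)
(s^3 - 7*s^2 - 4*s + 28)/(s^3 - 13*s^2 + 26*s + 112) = (s - 2)/(s - 8)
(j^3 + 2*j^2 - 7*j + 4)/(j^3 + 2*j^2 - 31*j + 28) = (j^2 + 3*j - 4)/(j^2 + 3*j - 28)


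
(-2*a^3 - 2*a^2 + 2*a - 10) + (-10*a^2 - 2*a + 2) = -2*a^3 - 12*a^2 - 8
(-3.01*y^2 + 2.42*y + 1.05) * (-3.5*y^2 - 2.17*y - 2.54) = 10.535*y^4 - 1.9383*y^3 - 1.281*y^2 - 8.4253*y - 2.667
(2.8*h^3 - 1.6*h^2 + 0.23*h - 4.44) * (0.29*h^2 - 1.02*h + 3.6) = 0.812*h^5 - 3.32*h^4 + 11.7787*h^3 - 7.2822*h^2 + 5.3568*h - 15.984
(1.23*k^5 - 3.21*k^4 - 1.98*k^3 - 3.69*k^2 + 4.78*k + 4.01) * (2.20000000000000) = 2.706*k^5 - 7.062*k^4 - 4.356*k^3 - 8.118*k^2 + 10.516*k + 8.822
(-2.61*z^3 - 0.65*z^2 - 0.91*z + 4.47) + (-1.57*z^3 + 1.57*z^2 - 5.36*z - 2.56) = -4.18*z^3 + 0.92*z^2 - 6.27*z + 1.91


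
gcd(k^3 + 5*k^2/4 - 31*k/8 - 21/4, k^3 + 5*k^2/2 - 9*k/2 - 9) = k^2 - k/2 - 3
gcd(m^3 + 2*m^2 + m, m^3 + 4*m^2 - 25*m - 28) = m + 1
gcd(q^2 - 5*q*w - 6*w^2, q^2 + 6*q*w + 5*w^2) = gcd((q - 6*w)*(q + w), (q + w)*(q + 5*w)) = q + w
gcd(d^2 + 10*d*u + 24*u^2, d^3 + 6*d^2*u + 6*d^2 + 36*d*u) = d + 6*u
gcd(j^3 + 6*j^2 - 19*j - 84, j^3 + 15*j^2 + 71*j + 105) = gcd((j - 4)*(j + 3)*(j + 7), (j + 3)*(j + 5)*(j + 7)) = j^2 + 10*j + 21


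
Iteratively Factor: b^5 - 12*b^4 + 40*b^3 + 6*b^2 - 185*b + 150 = (b - 3)*(b^4 - 9*b^3 + 13*b^2 + 45*b - 50) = (b - 5)*(b - 3)*(b^3 - 4*b^2 - 7*b + 10) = (b - 5)^2*(b - 3)*(b^2 + b - 2) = (b - 5)^2*(b - 3)*(b - 1)*(b + 2)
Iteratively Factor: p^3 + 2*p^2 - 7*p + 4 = (p + 4)*(p^2 - 2*p + 1) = (p - 1)*(p + 4)*(p - 1)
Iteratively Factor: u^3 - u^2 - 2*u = (u - 2)*(u^2 + u) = (u - 2)*(u + 1)*(u)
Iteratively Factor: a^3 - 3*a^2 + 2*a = (a)*(a^2 - 3*a + 2) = a*(a - 1)*(a - 2)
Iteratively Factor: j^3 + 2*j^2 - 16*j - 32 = (j + 4)*(j^2 - 2*j - 8) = (j + 2)*(j + 4)*(j - 4)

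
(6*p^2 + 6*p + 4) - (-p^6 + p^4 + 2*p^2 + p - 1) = p^6 - p^4 + 4*p^2 + 5*p + 5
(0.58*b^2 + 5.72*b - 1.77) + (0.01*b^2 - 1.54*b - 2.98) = 0.59*b^2 + 4.18*b - 4.75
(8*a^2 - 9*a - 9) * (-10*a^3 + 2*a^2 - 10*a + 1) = -80*a^5 + 106*a^4 - 8*a^3 + 80*a^2 + 81*a - 9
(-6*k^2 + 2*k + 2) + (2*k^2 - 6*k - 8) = -4*k^2 - 4*k - 6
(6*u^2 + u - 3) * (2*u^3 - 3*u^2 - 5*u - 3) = 12*u^5 - 16*u^4 - 39*u^3 - 14*u^2 + 12*u + 9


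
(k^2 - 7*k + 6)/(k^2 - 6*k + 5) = (k - 6)/(k - 5)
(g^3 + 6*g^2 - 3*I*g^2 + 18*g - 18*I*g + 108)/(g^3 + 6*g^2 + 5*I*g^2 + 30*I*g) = (g^2 - 3*I*g + 18)/(g*(g + 5*I))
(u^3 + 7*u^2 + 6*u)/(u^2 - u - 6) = u*(u^2 + 7*u + 6)/(u^2 - u - 6)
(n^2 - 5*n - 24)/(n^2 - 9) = (n - 8)/(n - 3)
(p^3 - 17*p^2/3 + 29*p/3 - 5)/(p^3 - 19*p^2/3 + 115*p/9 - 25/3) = 3*(p - 1)/(3*p - 5)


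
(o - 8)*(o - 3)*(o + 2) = o^3 - 9*o^2 + 2*o + 48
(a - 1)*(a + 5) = a^2 + 4*a - 5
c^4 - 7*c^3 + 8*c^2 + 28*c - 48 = (c - 4)*(c - 3)*(c - 2)*(c + 2)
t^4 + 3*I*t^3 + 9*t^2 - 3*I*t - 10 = (t - 2*I)*(t + 5*I)*(-I*t - I)*(I*t - I)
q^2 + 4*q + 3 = (q + 1)*(q + 3)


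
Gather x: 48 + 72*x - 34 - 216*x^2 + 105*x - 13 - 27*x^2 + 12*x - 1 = -243*x^2 + 189*x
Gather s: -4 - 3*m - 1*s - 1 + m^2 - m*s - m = m^2 - 4*m + s*(-m - 1) - 5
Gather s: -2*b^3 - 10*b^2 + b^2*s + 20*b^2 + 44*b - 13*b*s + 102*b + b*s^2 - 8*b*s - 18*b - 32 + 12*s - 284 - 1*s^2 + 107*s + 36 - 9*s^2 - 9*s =-2*b^3 + 10*b^2 + 128*b + s^2*(b - 10) + s*(b^2 - 21*b + 110) - 280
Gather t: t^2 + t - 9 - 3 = t^2 + t - 12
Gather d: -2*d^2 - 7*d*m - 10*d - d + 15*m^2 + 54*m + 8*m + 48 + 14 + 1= -2*d^2 + d*(-7*m - 11) + 15*m^2 + 62*m + 63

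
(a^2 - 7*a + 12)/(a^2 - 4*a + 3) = (a - 4)/(a - 1)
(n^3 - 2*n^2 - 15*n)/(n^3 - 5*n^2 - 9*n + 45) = n/(n - 3)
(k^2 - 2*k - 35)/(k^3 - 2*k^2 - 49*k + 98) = (k + 5)/(k^2 + 5*k - 14)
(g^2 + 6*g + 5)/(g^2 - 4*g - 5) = (g + 5)/(g - 5)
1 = 1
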